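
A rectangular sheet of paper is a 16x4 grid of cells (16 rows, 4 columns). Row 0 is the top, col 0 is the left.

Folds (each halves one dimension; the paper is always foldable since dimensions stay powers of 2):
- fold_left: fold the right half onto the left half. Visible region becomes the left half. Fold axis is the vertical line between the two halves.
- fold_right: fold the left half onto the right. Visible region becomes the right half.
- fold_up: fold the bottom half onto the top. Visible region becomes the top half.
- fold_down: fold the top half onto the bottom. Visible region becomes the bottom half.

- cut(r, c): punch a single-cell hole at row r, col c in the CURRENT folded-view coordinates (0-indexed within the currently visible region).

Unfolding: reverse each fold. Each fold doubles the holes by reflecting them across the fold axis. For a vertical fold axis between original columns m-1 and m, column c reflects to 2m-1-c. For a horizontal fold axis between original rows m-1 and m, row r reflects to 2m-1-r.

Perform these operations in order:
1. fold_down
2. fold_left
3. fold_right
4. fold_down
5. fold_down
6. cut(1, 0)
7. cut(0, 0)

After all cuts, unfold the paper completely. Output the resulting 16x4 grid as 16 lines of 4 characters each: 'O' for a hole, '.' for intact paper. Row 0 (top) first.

Op 1 fold_down: fold axis h@8; visible region now rows[8,16) x cols[0,4) = 8x4
Op 2 fold_left: fold axis v@2; visible region now rows[8,16) x cols[0,2) = 8x2
Op 3 fold_right: fold axis v@1; visible region now rows[8,16) x cols[1,2) = 8x1
Op 4 fold_down: fold axis h@12; visible region now rows[12,16) x cols[1,2) = 4x1
Op 5 fold_down: fold axis h@14; visible region now rows[14,16) x cols[1,2) = 2x1
Op 6 cut(1, 0): punch at orig (15,1); cuts so far [(15, 1)]; region rows[14,16) x cols[1,2) = 2x1
Op 7 cut(0, 0): punch at orig (14,1); cuts so far [(14, 1), (15, 1)]; region rows[14,16) x cols[1,2) = 2x1
Unfold 1 (reflect across h@14): 4 holes -> [(12, 1), (13, 1), (14, 1), (15, 1)]
Unfold 2 (reflect across h@12): 8 holes -> [(8, 1), (9, 1), (10, 1), (11, 1), (12, 1), (13, 1), (14, 1), (15, 1)]
Unfold 3 (reflect across v@1): 16 holes -> [(8, 0), (8, 1), (9, 0), (9, 1), (10, 0), (10, 1), (11, 0), (11, 1), (12, 0), (12, 1), (13, 0), (13, 1), (14, 0), (14, 1), (15, 0), (15, 1)]
Unfold 4 (reflect across v@2): 32 holes -> [(8, 0), (8, 1), (8, 2), (8, 3), (9, 0), (9, 1), (9, 2), (9, 3), (10, 0), (10, 1), (10, 2), (10, 3), (11, 0), (11, 1), (11, 2), (11, 3), (12, 0), (12, 1), (12, 2), (12, 3), (13, 0), (13, 1), (13, 2), (13, 3), (14, 0), (14, 1), (14, 2), (14, 3), (15, 0), (15, 1), (15, 2), (15, 3)]
Unfold 5 (reflect across h@8): 64 holes -> [(0, 0), (0, 1), (0, 2), (0, 3), (1, 0), (1, 1), (1, 2), (1, 3), (2, 0), (2, 1), (2, 2), (2, 3), (3, 0), (3, 1), (3, 2), (3, 3), (4, 0), (4, 1), (4, 2), (4, 3), (5, 0), (5, 1), (5, 2), (5, 3), (6, 0), (6, 1), (6, 2), (6, 3), (7, 0), (7, 1), (7, 2), (7, 3), (8, 0), (8, 1), (8, 2), (8, 3), (9, 0), (9, 1), (9, 2), (9, 3), (10, 0), (10, 1), (10, 2), (10, 3), (11, 0), (11, 1), (11, 2), (11, 3), (12, 0), (12, 1), (12, 2), (12, 3), (13, 0), (13, 1), (13, 2), (13, 3), (14, 0), (14, 1), (14, 2), (14, 3), (15, 0), (15, 1), (15, 2), (15, 3)]

Answer: OOOO
OOOO
OOOO
OOOO
OOOO
OOOO
OOOO
OOOO
OOOO
OOOO
OOOO
OOOO
OOOO
OOOO
OOOO
OOOO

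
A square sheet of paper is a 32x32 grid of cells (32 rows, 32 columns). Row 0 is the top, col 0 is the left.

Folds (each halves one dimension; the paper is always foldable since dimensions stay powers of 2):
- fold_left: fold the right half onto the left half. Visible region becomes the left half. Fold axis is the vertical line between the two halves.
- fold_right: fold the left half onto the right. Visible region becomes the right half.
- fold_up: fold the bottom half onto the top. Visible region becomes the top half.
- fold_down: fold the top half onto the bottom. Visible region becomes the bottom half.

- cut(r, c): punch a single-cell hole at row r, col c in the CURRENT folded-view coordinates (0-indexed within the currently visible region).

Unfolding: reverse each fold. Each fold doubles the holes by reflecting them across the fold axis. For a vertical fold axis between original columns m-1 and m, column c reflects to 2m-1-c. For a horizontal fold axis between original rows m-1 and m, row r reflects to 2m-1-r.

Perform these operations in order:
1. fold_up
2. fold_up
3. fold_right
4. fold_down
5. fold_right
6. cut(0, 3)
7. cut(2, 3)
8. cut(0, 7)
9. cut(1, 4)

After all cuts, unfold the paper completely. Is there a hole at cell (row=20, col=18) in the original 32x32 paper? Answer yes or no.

Answer: no

Derivation:
Op 1 fold_up: fold axis h@16; visible region now rows[0,16) x cols[0,32) = 16x32
Op 2 fold_up: fold axis h@8; visible region now rows[0,8) x cols[0,32) = 8x32
Op 3 fold_right: fold axis v@16; visible region now rows[0,8) x cols[16,32) = 8x16
Op 4 fold_down: fold axis h@4; visible region now rows[4,8) x cols[16,32) = 4x16
Op 5 fold_right: fold axis v@24; visible region now rows[4,8) x cols[24,32) = 4x8
Op 6 cut(0, 3): punch at orig (4,27); cuts so far [(4, 27)]; region rows[4,8) x cols[24,32) = 4x8
Op 7 cut(2, 3): punch at orig (6,27); cuts so far [(4, 27), (6, 27)]; region rows[4,8) x cols[24,32) = 4x8
Op 8 cut(0, 7): punch at orig (4,31); cuts so far [(4, 27), (4, 31), (6, 27)]; region rows[4,8) x cols[24,32) = 4x8
Op 9 cut(1, 4): punch at orig (5,28); cuts so far [(4, 27), (4, 31), (5, 28), (6, 27)]; region rows[4,8) x cols[24,32) = 4x8
Unfold 1 (reflect across v@24): 8 holes -> [(4, 16), (4, 20), (4, 27), (4, 31), (5, 19), (5, 28), (6, 20), (6, 27)]
Unfold 2 (reflect across h@4): 16 holes -> [(1, 20), (1, 27), (2, 19), (2, 28), (3, 16), (3, 20), (3, 27), (3, 31), (4, 16), (4, 20), (4, 27), (4, 31), (5, 19), (5, 28), (6, 20), (6, 27)]
Unfold 3 (reflect across v@16): 32 holes -> [(1, 4), (1, 11), (1, 20), (1, 27), (2, 3), (2, 12), (2, 19), (2, 28), (3, 0), (3, 4), (3, 11), (3, 15), (3, 16), (3, 20), (3, 27), (3, 31), (4, 0), (4, 4), (4, 11), (4, 15), (4, 16), (4, 20), (4, 27), (4, 31), (5, 3), (5, 12), (5, 19), (5, 28), (6, 4), (6, 11), (6, 20), (6, 27)]
Unfold 4 (reflect across h@8): 64 holes -> [(1, 4), (1, 11), (1, 20), (1, 27), (2, 3), (2, 12), (2, 19), (2, 28), (3, 0), (3, 4), (3, 11), (3, 15), (3, 16), (3, 20), (3, 27), (3, 31), (4, 0), (4, 4), (4, 11), (4, 15), (4, 16), (4, 20), (4, 27), (4, 31), (5, 3), (5, 12), (5, 19), (5, 28), (6, 4), (6, 11), (6, 20), (6, 27), (9, 4), (9, 11), (9, 20), (9, 27), (10, 3), (10, 12), (10, 19), (10, 28), (11, 0), (11, 4), (11, 11), (11, 15), (11, 16), (11, 20), (11, 27), (11, 31), (12, 0), (12, 4), (12, 11), (12, 15), (12, 16), (12, 20), (12, 27), (12, 31), (13, 3), (13, 12), (13, 19), (13, 28), (14, 4), (14, 11), (14, 20), (14, 27)]
Unfold 5 (reflect across h@16): 128 holes -> [(1, 4), (1, 11), (1, 20), (1, 27), (2, 3), (2, 12), (2, 19), (2, 28), (3, 0), (3, 4), (3, 11), (3, 15), (3, 16), (3, 20), (3, 27), (3, 31), (4, 0), (4, 4), (4, 11), (4, 15), (4, 16), (4, 20), (4, 27), (4, 31), (5, 3), (5, 12), (5, 19), (5, 28), (6, 4), (6, 11), (6, 20), (6, 27), (9, 4), (9, 11), (9, 20), (9, 27), (10, 3), (10, 12), (10, 19), (10, 28), (11, 0), (11, 4), (11, 11), (11, 15), (11, 16), (11, 20), (11, 27), (11, 31), (12, 0), (12, 4), (12, 11), (12, 15), (12, 16), (12, 20), (12, 27), (12, 31), (13, 3), (13, 12), (13, 19), (13, 28), (14, 4), (14, 11), (14, 20), (14, 27), (17, 4), (17, 11), (17, 20), (17, 27), (18, 3), (18, 12), (18, 19), (18, 28), (19, 0), (19, 4), (19, 11), (19, 15), (19, 16), (19, 20), (19, 27), (19, 31), (20, 0), (20, 4), (20, 11), (20, 15), (20, 16), (20, 20), (20, 27), (20, 31), (21, 3), (21, 12), (21, 19), (21, 28), (22, 4), (22, 11), (22, 20), (22, 27), (25, 4), (25, 11), (25, 20), (25, 27), (26, 3), (26, 12), (26, 19), (26, 28), (27, 0), (27, 4), (27, 11), (27, 15), (27, 16), (27, 20), (27, 27), (27, 31), (28, 0), (28, 4), (28, 11), (28, 15), (28, 16), (28, 20), (28, 27), (28, 31), (29, 3), (29, 12), (29, 19), (29, 28), (30, 4), (30, 11), (30, 20), (30, 27)]
Holes: [(1, 4), (1, 11), (1, 20), (1, 27), (2, 3), (2, 12), (2, 19), (2, 28), (3, 0), (3, 4), (3, 11), (3, 15), (3, 16), (3, 20), (3, 27), (3, 31), (4, 0), (4, 4), (4, 11), (4, 15), (4, 16), (4, 20), (4, 27), (4, 31), (5, 3), (5, 12), (5, 19), (5, 28), (6, 4), (6, 11), (6, 20), (6, 27), (9, 4), (9, 11), (9, 20), (9, 27), (10, 3), (10, 12), (10, 19), (10, 28), (11, 0), (11, 4), (11, 11), (11, 15), (11, 16), (11, 20), (11, 27), (11, 31), (12, 0), (12, 4), (12, 11), (12, 15), (12, 16), (12, 20), (12, 27), (12, 31), (13, 3), (13, 12), (13, 19), (13, 28), (14, 4), (14, 11), (14, 20), (14, 27), (17, 4), (17, 11), (17, 20), (17, 27), (18, 3), (18, 12), (18, 19), (18, 28), (19, 0), (19, 4), (19, 11), (19, 15), (19, 16), (19, 20), (19, 27), (19, 31), (20, 0), (20, 4), (20, 11), (20, 15), (20, 16), (20, 20), (20, 27), (20, 31), (21, 3), (21, 12), (21, 19), (21, 28), (22, 4), (22, 11), (22, 20), (22, 27), (25, 4), (25, 11), (25, 20), (25, 27), (26, 3), (26, 12), (26, 19), (26, 28), (27, 0), (27, 4), (27, 11), (27, 15), (27, 16), (27, 20), (27, 27), (27, 31), (28, 0), (28, 4), (28, 11), (28, 15), (28, 16), (28, 20), (28, 27), (28, 31), (29, 3), (29, 12), (29, 19), (29, 28), (30, 4), (30, 11), (30, 20), (30, 27)]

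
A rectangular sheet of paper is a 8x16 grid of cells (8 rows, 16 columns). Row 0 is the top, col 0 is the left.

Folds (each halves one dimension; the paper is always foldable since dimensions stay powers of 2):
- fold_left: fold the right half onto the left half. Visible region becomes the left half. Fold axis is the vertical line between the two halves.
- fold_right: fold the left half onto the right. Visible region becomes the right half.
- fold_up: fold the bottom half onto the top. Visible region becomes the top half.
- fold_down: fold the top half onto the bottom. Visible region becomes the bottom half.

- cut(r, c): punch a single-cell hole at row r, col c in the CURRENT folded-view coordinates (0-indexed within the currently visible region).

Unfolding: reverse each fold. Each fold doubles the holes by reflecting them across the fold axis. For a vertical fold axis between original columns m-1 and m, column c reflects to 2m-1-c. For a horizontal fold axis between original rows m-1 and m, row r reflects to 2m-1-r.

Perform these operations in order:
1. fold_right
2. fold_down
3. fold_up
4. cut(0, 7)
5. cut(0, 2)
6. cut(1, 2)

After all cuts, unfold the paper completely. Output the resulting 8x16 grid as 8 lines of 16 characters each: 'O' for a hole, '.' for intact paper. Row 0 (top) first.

Answer: O....O....O....O
.....O....O.....
.....O....O.....
O....O....O....O
O....O....O....O
.....O....O.....
.....O....O.....
O....O....O....O

Derivation:
Op 1 fold_right: fold axis v@8; visible region now rows[0,8) x cols[8,16) = 8x8
Op 2 fold_down: fold axis h@4; visible region now rows[4,8) x cols[8,16) = 4x8
Op 3 fold_up: fold axis h@6; visible region now rows[4,6) x cols[8,16) = 2x8
Op 4 cut(0, 7): punch at orig (4,15); cuts so far [(4, 15)]; region rows[4,6) x cols[8,16) = 2x8
Op 5 cut(0, 2): punch at orig (4,10); cuts so far [(4, 10), (4, 15)]; region rows[4,6) x cols[8,16) = 2x8
Op 6 cut(1, 2): punch at orig (5,10); cuts so far [(4, 10), (4, 15), (5, 10)]; region rows[4,6) x cols[8,16) = 2x8
Unfold 1 (reflect across h@6): 6 holes -> [(4, 10), (4, 15), (5, 10), (6, 10), (7, 10), (7, 15)]
Unfold 2 (reflect across h@4): 12 holes -> [(0, 10), (0, 15), (1, 10), (2, 10), (3, 10), (3, 15), (4, 10), (4, 15), (5, 10), (6, 10), (7, 10), (7, 15)]
Unfold 3 (reflect across v@8): 24 holes -> [(0, 0), (0, 5), (0, 10), (0, 15), (1, 5), (1, 10), (2, 5), (2, 10), (3, 0), (3, 5), (3, 10), (3, 15), (4, 0), (4, 5), (4, 10), (4, 15), (5, 5), (5, 10), (6, 5), (6, 10), (7, 0), (7, 5), (7, 10), (7, 15)]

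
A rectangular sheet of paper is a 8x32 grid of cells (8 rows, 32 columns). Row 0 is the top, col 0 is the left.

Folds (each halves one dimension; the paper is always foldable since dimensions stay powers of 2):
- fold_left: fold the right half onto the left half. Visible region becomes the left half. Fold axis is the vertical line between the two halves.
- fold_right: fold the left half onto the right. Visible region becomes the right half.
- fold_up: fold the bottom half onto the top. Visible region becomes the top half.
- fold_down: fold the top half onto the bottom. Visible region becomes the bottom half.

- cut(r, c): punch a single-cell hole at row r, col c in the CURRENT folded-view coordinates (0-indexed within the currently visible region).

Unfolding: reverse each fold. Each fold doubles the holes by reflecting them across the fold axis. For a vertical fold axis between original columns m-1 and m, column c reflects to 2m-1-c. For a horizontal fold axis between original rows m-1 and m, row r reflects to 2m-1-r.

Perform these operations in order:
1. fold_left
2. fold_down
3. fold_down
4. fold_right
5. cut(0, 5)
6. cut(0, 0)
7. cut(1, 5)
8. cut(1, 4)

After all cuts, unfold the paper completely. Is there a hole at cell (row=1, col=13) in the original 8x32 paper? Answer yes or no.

Op 1 fold_left: fold axis v@16; visible region now rows[0,8) x cols[0,16) = 8x16
Op 2 fold_down: fold axis h@4; visible region now rows[4,8) x cols[0,16) = 4x16
Op 3 fold_down: fold axis h@6; visible region now rows[6,8) x cols[0,16) = 2x16
Op 4 fold_right: fold axis v@8; visible region now rows[6,8) x cols[8,16) = 2x8
Op 5 cut(0, 5): punch at orig (6,13); cuts so far [(6, 13)]; region rows[6,8) x cols[8,16) = 2x8
Op 6 cut(0, 0): punch at orig (6,8); cuts so far [(6, 8), (6, 13)]; region rows[6,8) x cols[8,16) = 2x8
Op 7 cut(1, 5): punch at orig (7,13); cuts so far [(6, 8), (6, 13), (7, 13)]; region rows[6,8) x cols[8,16) = 2x8
Op 8 cut(1, 4): punch at orig (7,12); cuts so far [(6, 8), (6, 13), (7, 12), (7, 13)]; region rows[6,8) x cols[8,16) = 2x8
Unfold 1 (reflect across v@8): 8 holes -> [(6, 2), (6, 7), (6, 8), (6, 13), (7, 2), (7, 3), (7, 12), (7, 13)]
Unfold 2 (reflect across h@6): 16 holes -> [(4, 2), (4, 3), (4, 12), (4, 13), (5, 2), (5, 7), (5, 8), (5, 13), (6, 2), (6, 7), (6, 8), (6, 13), (7, 2), (7, 3), (7, 12), (7, 13)]
Unfold 3 (reflect across h@4): 32 holes -> [(0, 2), (0, 3), (0, 12), (0, 13), (1, 2), (1, 7), (1, 8), (1, 13), (2, 2), (2, 7), (2, 8), (2, 13), (3, 2), (3, 3), (3, 12), (3, 13), (4, 2), (4, 3), (4, 12), (4, 13), (5, 2), (5, 7), (5, 8), (5, 13), (6, 2), (6, 7), (6, 8), (6, 13), (7, 2), (7, 3), (7, 12), (7, 13)]
Unfold 4 (reflect across v@16): 64 holes -> [(0, 2), (0, 3), (0, 12), (0, 13), (0, 18), (0, 19), (0, 28), (0, 29), (1, 2), (1, 7), (1, 8), (1, 13), (1, 18), (1, 23), (1, 24), (1, 29), (2, 2), (2, 7), (2, 8), (2, 13), (2, 18), (2, 23), (2, 24), (2, 29), (3, 2), (3, 3), (3, 12), (3, 13), (3, 18), (3, 19), (3, 28), (3, 29), (4, 2), (4, 3), (4, 12), (4, 13), (4, 18), (4, 19), (4, 28), (4, 29), (5, 2), (5, 7), (5, 8), (5, 13), (5, 18), (5, 23), (5, 24), (5, 29), (6, 2), (6, 7), (6, 8), (6, 13), (6, 18), (6, 23), (6, 24), (6, 29), (7, 2), (7, 3), (7, 12), (7, 13), (7, 18), (7, 19), (7, 28), (7, 29)]
Holes: [(0, 2), (0, 3), (0, 12), (0, 13), (0, 18), (0, 19), (0, 28), (0, 29), (1, 2), (1, 7), (1, 8), (1, 13), (1, 18), (1, 23), (1, 24), (1, 29), (2, 2), (2, 7), (2, 8), (2, 13), (2, 18), (2, 23), (2, 24), (2, 29), (3, 2), (3, 3), (3, 12), (3, 13), (3, 18), (3, 19), (3, 28), (3, 29), (4, 2), (4, 3), (4, 12), (4, 13), (4, 18), (4, 19), (4, 28), (4, 29), (5, 2), (5, 7), (5, 8), (5, 13), (5, 18), (5, 23), (5, 24), (5, 29), (6, 2), (6, 7), (6, 8), (6, 13), (6, 18), (6, 23), (6, 24), (6, 29), (7, 2), (7, 3), (7, 12), (7, 13), (7, 18), (7, 19), (7, 28), (7, 29)]

Answer: yes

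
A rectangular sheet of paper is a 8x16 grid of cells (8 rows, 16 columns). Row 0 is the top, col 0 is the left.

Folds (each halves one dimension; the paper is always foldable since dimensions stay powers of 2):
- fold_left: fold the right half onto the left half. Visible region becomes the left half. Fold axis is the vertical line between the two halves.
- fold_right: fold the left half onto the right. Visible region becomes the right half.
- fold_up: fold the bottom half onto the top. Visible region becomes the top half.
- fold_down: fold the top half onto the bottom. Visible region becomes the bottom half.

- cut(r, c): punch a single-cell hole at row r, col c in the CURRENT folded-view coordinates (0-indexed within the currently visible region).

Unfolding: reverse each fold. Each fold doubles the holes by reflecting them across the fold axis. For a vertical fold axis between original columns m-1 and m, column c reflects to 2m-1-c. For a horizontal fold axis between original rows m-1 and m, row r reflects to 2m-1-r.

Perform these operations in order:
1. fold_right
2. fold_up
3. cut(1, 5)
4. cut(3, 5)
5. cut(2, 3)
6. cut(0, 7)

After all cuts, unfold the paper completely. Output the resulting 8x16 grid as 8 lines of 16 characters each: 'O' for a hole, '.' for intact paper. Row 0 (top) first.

Op 1 fold_right: fold axis v@8; visible region now rows[0,8) x cols[8,16) = 8x8
Op 2 fold_up: fold axis h@4; visible region now rows[0,4) x cols[8,16) = 4x8
Op 3 cut(1, 5): punch at orig (1,13); cuts so far [(1, 13)]; region rows[0,4) x cols[8,16) = 4x8
Op 4 cut(3, 5): punch at orig (3,13); cuts so far [(1, 13), (3, 13)]; region rows[0,4) x cols[8,16) = 4x8
Op 5 cut(2, 3): punch at orig (2,11); cuts so far [(1, 13), (2, 11), (3, 13)]; region rows[0,4) x cols[8,16) = 4x8
Op 6 cut(0, 7): punch at orig (0,15); cuts so far [(0, 15), (1, 13), (2, 11), (3, 13)]; region rows[0,4) x cols[8,16) = 4x8
Unfold 1 (reflect across h@4): 8 holes -> [(0, 15), (1, 13), (2, 11), (3, 13), (4, 13), (5, 11), (6, 13), (7, 15)]
Unfold 2 (reflect across v@8): 16 holes -> [(0, 0), (0, 15), (1, 2), (1, 13), (2, 4), (2, 11), (3, 2), (3, 13), (4, 2), (4, 13), (5, 4), (5, 11), (6, 2), (6, 13), (7, 0), (7, 15)]

Answer: O..............O
..O..........O..
....O......O....
..O..........O..
..O..........O..
....O......O....
..O..........O..
O..............O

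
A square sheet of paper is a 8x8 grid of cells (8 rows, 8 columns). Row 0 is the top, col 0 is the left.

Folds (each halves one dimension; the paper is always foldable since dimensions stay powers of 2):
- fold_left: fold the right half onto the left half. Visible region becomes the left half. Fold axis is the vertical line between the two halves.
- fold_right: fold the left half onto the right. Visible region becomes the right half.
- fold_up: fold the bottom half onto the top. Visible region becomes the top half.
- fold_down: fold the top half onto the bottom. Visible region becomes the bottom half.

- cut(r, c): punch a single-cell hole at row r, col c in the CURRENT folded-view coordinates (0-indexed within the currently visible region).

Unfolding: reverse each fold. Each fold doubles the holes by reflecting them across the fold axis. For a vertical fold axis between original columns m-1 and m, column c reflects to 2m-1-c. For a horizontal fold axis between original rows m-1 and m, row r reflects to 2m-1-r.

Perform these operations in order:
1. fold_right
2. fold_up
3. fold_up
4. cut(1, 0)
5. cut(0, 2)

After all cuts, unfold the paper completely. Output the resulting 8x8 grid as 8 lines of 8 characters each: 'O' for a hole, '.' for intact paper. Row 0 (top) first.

Answer: .O....O.
...OO...
...OO...
.O....O.
.O....O.
...OO...
...OO...
.O....O.

Derivation:
Op 1 fold_right: fold axis v@4; visible region now rows[0,8) x cols[4,8) = 8x4
Op 2 fold_up: fold axis h@4; visible region now rows[0,4) x cols[4,8) = 4x4
Op 3 fold_up: fold axis h@2; visible region now rows[0,2) x cols[4,8) = 2x4
Op 4 cut(1, 0): punch at orig (1,4); cuts so far [(1, 4)]; region rows[0,2) x cols[4,8) = 2x4
Op 5 cut(0, 2): punch at orig (0,6); cuts so far [(0, 6), (1, 4)]; region rows[0,2) x cols[4,8) = 2x4
Unfold 1 (reflect across h@2): 4 holes -> [(0, 6), (1, 4), (2, 4), (3, 6)]
Unfold 2 (reflect across h@4): 8 holes -> [(0, 6), (1, 4), (2, 4), (3, 6), (4, 6), (5, 4), (6, 4), (7, 6)]
Unfold 3 (reflect across v@4): 16 holes -> [(0, 1), (0, 6), (1, 3), (1, 4), (2, 3), (2, 4), (3, 1), (3, 6), (4, 1), (4, 6), (5, 3), (5, 4), (6, 3), (6, 4), (7, 1), (7, 6)]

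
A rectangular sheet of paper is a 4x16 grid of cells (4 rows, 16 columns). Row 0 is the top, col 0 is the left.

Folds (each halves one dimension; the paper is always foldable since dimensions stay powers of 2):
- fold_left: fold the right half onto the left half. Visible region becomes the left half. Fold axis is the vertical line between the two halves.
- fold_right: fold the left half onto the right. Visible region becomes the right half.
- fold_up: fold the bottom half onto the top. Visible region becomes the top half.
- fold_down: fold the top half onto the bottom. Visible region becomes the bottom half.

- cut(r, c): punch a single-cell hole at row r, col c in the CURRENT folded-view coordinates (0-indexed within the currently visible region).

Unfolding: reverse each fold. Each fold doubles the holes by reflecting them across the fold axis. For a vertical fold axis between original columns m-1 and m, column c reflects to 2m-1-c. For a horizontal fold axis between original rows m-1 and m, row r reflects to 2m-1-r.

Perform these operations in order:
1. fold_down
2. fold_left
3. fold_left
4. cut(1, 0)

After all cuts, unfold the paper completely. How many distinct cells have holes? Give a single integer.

Answer: 8

Derivation:
Op 1 fold_down: fold axis h@2; visible region now rows[2,4) x cols[0,16) = 2x16
Op 2 fold_left: fold axis v@8; visible region now rows[2,4) x cols[0,8) = 2x8
Op 3 fold_left: fold axis v@4; visible region now rows[2,4) x cols[0,4) = 2x4
Op 4 cut(1, 0): punch at orig (3,0); cuts so far [(3, 0)]; region rows[2,4) x cols[0,4) = 2x4
Unfold 1 (reflect across v@4): 2 holes -> [(3, 0), (3, 7)]
Unfold 2 (reflect across v@8): 4 holes -> [(3, 0), (3, 7), (3, 8), (3, 15)]
Unfold 3 (reflect across h@2): 8 holes -> [(0, 0), (0, 7), (0, 8), (0, 15), (3, 0), (3, 7), (3, 8), (3, 15)]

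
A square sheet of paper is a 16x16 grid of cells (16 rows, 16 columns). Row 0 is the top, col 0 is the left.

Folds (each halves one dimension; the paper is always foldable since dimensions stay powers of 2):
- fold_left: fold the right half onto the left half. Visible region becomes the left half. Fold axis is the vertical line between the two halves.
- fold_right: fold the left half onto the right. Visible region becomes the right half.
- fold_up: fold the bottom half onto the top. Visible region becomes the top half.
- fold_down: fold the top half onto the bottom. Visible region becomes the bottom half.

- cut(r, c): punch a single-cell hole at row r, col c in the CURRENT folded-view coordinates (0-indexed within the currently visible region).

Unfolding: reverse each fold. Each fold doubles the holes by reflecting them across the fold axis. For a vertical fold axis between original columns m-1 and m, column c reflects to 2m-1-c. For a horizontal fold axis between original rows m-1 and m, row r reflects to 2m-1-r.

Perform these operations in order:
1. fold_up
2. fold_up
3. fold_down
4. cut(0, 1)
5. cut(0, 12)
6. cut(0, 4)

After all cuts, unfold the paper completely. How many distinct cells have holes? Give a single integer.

Op 1 fold_up: fold axis h@8; visible region now rows[0,8) x cols[0,16) = 8x16
Op 2 fold_up: fold axis h@4; visible region now rows[0,4) x cols[0,16) = 4x16
Op 3 fold_down: fold axis h@2; visible region now rows[2,4) x cols[0,16) = 2x16
Op 4 cut(0, 1): punch at orig (2,1); cuts so far [(2, 1)]; region rows[2,4) x cols[0,16) = 2x16
Op 5 cut(0, 12): punch at orig (2,12); cuts so far [(2, 1), (2, 12)]; region rows[2,4) x cols[0,16) = 2x16
Op 6 cut(0, 4): punch at orig (2,4); cuts so far [(2, 1), (2, 4), (2, 12)]; region rows[2,4) x cols[0,16) = 2x16
Unfold 1 (reflect across h@2): 6 holes -> [(1, 1), (1, 4), (1, 12), (2, 1), (2, 4), (2, 12)]
Unfold 2 (reflect across h@4): 12 holes -> [(1, 1), (1, 4), (1, 12), (2, 1), (2, 4), (2, 12), (5, 1), (5, 4), (5, 12), (6, 1), (6, 4), (6, 12)]
Unfold 3 (reflect across h@8): 24 holes -> [(1, 1), (1, 4), (1, 12), (2, 1), (2, 4), (2, 12), (5, 1), (5, 4), (5, 12), (6, 1), (6, 4), (6, 12), (9, 1), (9, 4), (9, 12), (10, 1), (10, 4), (10, 12), (13, 1), (13, 4), (13, 12), (14, 1), (14, 4), (14, 12)]

Answer: 24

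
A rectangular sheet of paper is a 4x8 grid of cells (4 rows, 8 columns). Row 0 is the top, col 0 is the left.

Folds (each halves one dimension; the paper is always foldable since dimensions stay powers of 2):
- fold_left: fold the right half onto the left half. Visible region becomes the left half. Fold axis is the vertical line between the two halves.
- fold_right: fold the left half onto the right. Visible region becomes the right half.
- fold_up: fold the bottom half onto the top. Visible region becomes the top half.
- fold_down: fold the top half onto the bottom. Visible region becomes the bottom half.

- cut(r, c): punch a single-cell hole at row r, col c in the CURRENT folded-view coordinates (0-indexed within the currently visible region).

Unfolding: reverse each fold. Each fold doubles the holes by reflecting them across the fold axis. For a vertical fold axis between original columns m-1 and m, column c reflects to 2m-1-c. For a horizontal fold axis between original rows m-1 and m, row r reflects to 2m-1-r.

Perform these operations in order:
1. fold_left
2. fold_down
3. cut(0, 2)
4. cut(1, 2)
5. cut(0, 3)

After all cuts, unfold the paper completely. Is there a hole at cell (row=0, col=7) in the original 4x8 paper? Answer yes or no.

Answer: no

Derivation:
Op 1 fold_left: fold axis v@4; visible region now rows[0,4) x cols[0,4) = 4x4
Op 2 fold_down: fold axis h@2; visible region now rows[2,4) x cols[0,4) = 2x4
Op 3 cut(0, 2): punch at orig (2,2); cuts so far [(2, 2)]; region rows[2,4) x cols[0,4) = 2x4
Op 4 cut(1, 2): punch at orig (3,2); cuts so far [(2, 2), (3, 2)]; region rows[2,4) x cols[0,4) = 2x4
Op 5 cut(0, 3): punch at orig (2,3); cuts so far [(2, 2), (2, 3), (3, 2)]; region rows[2,4) x cols[0,4) = 2x4
Unfold 1 (reflect across h@2): 6 holes -> [(0, 2), (1, 2), (1, 3), (2, 2), (2, 3), (3, 2)]
Unfold 2 (reflect across v@4): 12 holes -> [(0, 2), (0, 5), (1, 2), (1, 3), (1, 4), (1, 5), (2, 2), (2, 3), (2, 4), (2, 5), (3, 2), (3, 5)]
Holes: [(0, 2), (0, 5), (1, 2), (1, 3), (1, 4), (1, 5), (2, 2), (2, 3), (2, 4), (2, 5), (3, 2), (3, 5)]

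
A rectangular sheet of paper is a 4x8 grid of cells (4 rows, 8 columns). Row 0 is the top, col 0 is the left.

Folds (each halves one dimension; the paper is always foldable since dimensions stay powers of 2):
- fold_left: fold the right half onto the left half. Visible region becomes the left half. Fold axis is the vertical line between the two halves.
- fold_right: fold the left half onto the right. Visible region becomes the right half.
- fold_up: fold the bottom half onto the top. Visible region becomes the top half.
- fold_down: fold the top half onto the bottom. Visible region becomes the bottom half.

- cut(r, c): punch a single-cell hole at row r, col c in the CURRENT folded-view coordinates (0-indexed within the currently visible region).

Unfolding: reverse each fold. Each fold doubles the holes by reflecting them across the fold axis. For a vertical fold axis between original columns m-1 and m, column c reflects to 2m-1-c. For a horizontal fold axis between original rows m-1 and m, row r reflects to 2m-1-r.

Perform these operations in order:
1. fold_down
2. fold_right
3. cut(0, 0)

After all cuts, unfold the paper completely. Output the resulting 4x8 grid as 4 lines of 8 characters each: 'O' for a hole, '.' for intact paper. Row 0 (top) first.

Answer: ........
...OO...
...OO...
........

Derivation:
Op 1 fold_down: fold axis h@2; visible region now rows[2,4) x cols[0,8) = 2x8
Op 2 fold_right: fold axis v@4; visible region now rows[2,4) x cols[4,8) = 2x4
Op 3 cut(0, 0): punch at orig (2,4); cuts so far [(2, 4)]; region rows[2,4) x cols[4,8) = 2x4
Unfold 1 (reflect across v@4): 2 holes -> [(2, 3), (2, 4)]
Unfold 2 (reflect across h@2): 4 holes -> [(1, 3), (1, 4), (2, 3), (2, 4)]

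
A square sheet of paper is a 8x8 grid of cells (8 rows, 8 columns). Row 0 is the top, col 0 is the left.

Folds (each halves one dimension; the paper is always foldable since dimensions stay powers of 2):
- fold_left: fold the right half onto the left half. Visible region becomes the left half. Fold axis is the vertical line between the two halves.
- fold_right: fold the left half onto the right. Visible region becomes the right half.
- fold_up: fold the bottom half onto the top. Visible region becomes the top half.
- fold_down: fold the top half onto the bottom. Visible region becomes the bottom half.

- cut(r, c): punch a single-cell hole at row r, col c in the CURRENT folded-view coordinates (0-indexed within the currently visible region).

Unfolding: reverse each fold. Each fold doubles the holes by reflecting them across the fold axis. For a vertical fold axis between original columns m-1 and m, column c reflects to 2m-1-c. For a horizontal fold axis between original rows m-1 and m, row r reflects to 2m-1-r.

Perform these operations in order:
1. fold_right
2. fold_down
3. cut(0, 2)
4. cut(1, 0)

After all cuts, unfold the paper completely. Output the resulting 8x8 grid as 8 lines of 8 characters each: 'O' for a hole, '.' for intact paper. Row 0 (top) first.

Op 1 fold_right: fold axis v@4; visible region now rows[0,8) x cols[4,8) = 8x4
Op 2 fold_down: fold axis h@4; visible region now rows[4,8) x cols[4,8) = 4x4
Op 3 cut(0, 2): punch at orig (4,6); cuts so far [(4, 6)]; region rows[4,8) x cols[4,8) = 4x4
Op 4 cut(1, 0): punch at orig (5,4); cuts so far [(4, 6), (5, 4)]; region rows[4,8) x cols[4,8) = 4x4
Unfold 1 (reflect across h@4): 4 holes -> [(2, 4), (3, 6), (4, 6), (5, 4)]
Unfold 2 (reflect across v@4): 8 holes -> [(2, 3), (2, 4), (3, 1), (3, 6), (4, 1), (4, 6), (5, 3), (5, 4)]

Answer: ........
........
...OO...
.O....O.
.O....O.
...OO...
........
........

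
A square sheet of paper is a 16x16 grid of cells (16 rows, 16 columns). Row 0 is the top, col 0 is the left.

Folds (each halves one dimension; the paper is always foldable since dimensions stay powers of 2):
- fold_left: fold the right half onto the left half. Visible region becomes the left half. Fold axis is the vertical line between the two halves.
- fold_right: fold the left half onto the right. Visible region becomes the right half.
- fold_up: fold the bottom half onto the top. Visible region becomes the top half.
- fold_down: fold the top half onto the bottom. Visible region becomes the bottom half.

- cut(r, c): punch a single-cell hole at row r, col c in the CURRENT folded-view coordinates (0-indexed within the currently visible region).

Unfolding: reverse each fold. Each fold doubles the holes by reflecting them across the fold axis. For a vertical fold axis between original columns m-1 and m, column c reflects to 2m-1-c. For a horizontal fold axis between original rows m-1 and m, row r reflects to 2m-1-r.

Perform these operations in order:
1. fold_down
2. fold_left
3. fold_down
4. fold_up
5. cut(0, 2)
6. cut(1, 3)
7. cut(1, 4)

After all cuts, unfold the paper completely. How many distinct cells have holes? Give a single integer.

Op 1 fold_down: fold axis h@8; visible region now rows[8,16) x cols[0,16) = 8x16
Op 2 fold_left: fold axis v@8; visible region now rows[8,16) x cols[0,8) = 8x8
Op 3 fold_down: fold axis h@12; visible region now rows[12,16) x cols[0,8) = 4x8
Op 4 fold_up: fold axis h@14; visible region now rows[12,14) x cols[0,8) = 2x8
Op 5 cut(0, 2): punch at orig (12,2); cuts so far [(12, 2)]; region rows[12,14) x cols[0,8) = 2x8
Op 6 cut(1, 3): punch at orig (13,3); cuts so far [(12, 2), (13, 3)]; region rows[12,14) x cols[0,8) = 2x8
Op 7 cut(1, 4): punch at orig (13,4); cuts so far [(12, 2), (13, 3), (13, 4)]; region rows[12,14) x cols[0,8) = 2x8
Unfold 1 (reflect across h@14): 6 holes -> [(12, 2), (13, 3), (13, 4), (14, 3), (14, 4), (15, 2)]
Unfold 2 (reflect across h@12): 12 holes -> [(8, 2), (9, 3), (9, 4), (10, 3), (10, 4), (11, 2), (12, 2), (13, 3), (13, 4), (14, 3), (14, 4), (15, 2)]
Unfold 3 (reflect across v@8): 24 holes -> [(8, 2), (8, 13), (9, 3), (9, 4), (9, 11), (9, 12), (10, 3), (10, 4), (10, 11), (10, 12), (11, 2), (11, 13), (12, 2), (12, 13), (13, 3), (13, 4), (13, 11), (13, 12), (14, 3), (14, 4), (14, 11), (14, 12), (15, 2), (15, 13)]
Unfold 4 (reflect across h@8): 48 holes -> [(0, 2), (0, 13), (1, 3), (1, 4), (1, 11), (1, 12), (2, 3), (2, 4), (2, 11), (2, 12), (3, 2), (3, 13), (4, 2), (4, 13), (5, 3), (5, 4), (5, 11), (5, 12), (6, 3), (6, 4), (6, 11), (6, 12), (7, 2), (7, 13), (8, 2), (8, 13), (9, 3), (9, 4), (9, 11), (9, 12), (10, 3), (10, 4), (10, 11), (10, 12), (11, 2), (11, 13), (12, 2), (12, 13), (13, 3), (13, 4), (13, 11), (13, 12), (14, 3), (14, 4), (14, 11), (14, 12), (15, 2), (15, 13)]

Answer: 48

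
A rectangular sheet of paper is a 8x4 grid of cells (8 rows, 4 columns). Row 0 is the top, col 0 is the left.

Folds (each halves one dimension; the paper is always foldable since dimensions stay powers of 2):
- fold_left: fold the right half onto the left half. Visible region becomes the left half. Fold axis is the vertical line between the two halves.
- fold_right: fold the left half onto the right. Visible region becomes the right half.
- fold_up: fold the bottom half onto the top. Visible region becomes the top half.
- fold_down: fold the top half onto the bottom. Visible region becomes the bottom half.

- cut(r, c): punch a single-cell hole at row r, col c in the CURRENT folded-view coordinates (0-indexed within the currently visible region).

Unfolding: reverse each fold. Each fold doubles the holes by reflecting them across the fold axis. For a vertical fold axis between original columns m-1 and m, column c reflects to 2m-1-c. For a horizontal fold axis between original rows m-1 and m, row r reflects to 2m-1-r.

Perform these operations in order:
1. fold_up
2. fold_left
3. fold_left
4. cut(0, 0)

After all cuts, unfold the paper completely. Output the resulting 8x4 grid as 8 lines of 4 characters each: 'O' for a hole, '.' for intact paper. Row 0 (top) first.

Answer: OOOO
....
....
....
....
....
....
OOOO

Derivation:
Op 1 fold_up: fold axis h@4; visible region now rows[0,4) x cols[0,4) = 4x4
Op 2 fold_left: fold axis v@2; visible region now rows[0,4) x cols[0,2) = 4x2
Op 3 fold_left: fold axis v@1; visible region now rows[0,4) x cols[0,1) = 4x1
Op 4 cut(0, 0): punch at orig (0,0); cuts so far [(0, 0)]; region rows[0,4) x cols[0,1) = 4x1
Unfold 1 (reflect across v@1): 2 holes -> [(0, 0), (0, 1)]
Unfold 2 (reflect across v@2): 4 holes -> [(0, 0), (0, 1), (0, 2), (0, 3)]
Unfold 3 (reflect across h@4): 8 holes -> [(0, 0), (0, 1), (0, 2), (0, 3), (7, 0), (7, 1), (7, 2), (7, 3)]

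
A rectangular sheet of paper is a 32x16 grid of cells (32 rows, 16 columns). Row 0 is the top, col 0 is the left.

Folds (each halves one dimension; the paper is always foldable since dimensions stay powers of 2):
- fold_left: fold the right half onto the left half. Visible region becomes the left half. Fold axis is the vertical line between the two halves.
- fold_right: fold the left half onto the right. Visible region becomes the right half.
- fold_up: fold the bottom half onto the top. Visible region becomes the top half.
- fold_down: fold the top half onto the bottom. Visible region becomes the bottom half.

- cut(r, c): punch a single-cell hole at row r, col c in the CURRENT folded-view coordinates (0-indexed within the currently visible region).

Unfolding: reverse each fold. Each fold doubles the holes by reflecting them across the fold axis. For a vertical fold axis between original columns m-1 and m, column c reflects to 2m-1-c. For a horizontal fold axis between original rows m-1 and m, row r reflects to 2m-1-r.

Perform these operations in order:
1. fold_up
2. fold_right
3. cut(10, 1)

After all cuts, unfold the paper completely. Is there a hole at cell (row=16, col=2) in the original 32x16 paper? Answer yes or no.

Answer: no

Derivation:
Op 1 fold_up: fold axis h@16; visible region now rows[0,16) x cols[0,16) = 16x16
Op 2 fold_right: fold axis v@8; visible region now rows[0,16) x cols[8,16) = 16x8
Op 3 cut(10, 1): punch at orig (10,9); cuts so far [(10, 9)]; region rows[0,16) x cols[8,16) = 16x8
Unfold 1 (reflect across v@8): 2 holes -> [(10, 6), (10, 9)]
Unfold 2 (reflect across h@16): 4 holes -> [(10, 6), (10, 9), (21, 6), (21, 9)]
Holes: [(10, 6), (10, 9), (21, 6), (21, 9)]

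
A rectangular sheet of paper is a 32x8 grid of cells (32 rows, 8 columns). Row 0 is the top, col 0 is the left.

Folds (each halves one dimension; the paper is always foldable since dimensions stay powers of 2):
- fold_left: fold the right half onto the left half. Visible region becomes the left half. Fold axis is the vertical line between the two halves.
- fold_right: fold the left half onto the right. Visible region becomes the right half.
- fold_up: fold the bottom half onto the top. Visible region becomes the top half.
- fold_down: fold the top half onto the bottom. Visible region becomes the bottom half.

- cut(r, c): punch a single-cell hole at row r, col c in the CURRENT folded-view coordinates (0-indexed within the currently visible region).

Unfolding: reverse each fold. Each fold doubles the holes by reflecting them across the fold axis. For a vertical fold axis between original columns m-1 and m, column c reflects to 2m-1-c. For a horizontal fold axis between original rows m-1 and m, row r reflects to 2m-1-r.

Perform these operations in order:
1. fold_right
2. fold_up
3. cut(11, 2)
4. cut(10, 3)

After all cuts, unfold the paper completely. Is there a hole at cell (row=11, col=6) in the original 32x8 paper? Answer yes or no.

Op 1 fold_right: fold axis v@4; visible region now rows[0,32) x cols[4,8) = 32x4
Op 2 fold_up: fold axis h@16; visible region now rows[0,16) x cols[4,8) = 16x4
Op 3 cut(11, 2): punch at orig (11,6); cuts so far [(11, 6)]; region rows[0,16) x cols[4,8) = 16x4
Op 4 cut(10, 3): punch at orig (10,7); cuts so far [(10, 7), (11, 6)]; region rows[0,16) x cols[4,8) = 16x4
Unfold 1 (reflect across h@16): 4 holes -> [(10, 7), (11, 6), (20, 6), (21, 7)]
Unfold 2 (reflect across v@4): 8 holes -> [(10, 0), (10, 7), (11, 1), (11, 6), (20, 1), (20, 6), (21, 0), (21, 7)]
Holes: [(10, 0), (10, 7), (11, 1), (11, 6), (20, 1), (20, 6), (21, 0), (21, 7)]

Answer: yes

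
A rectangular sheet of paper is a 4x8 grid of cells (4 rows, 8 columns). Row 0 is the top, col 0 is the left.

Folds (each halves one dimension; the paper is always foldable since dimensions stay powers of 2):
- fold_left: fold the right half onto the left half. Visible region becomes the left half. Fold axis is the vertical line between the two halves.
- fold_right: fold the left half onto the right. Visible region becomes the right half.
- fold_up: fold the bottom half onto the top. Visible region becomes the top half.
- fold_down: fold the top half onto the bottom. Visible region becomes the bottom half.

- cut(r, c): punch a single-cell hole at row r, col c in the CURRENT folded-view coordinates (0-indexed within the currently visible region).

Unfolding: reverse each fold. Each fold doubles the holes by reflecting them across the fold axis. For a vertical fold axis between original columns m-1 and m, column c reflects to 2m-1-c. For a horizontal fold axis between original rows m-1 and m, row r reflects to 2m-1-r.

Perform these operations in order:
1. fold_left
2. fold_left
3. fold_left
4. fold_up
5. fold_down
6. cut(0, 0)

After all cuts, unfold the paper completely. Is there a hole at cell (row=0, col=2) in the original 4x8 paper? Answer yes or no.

Answer: yes

Derivation:
Op 1 fold_left: fold axis v@4; visible region now rows[0,4) x cols[0,4) = 4x4
Op 2 fold_left: fold axis v@2; visible region now rows[0,4) x cols[0,2) = 4x2
Op 3 fold_left: fold axis v@1; visible region now rows[0,4) x cols[0,1) = 4x1
Op 4 fold_up: fold axis h@2; visible region now rows[0,2) x cols[0,1) = 2x1
Op 5 fold_down: fold axis h@1; visible region now rows[1,2) x cols[0,1) = 1x1
Op 6 cut(0, 0): punch at orig (1,0); cuts so far [(1, 0)]; region rows[1,2) x cols[0,1) = 1x1
Unfold 1 (reflect across h@1): 2 holes -> [(0, 0), (1, 0)]
Unfold 2 (reflect across h@2): 4 holes -> [(0, 0), (1, 0), (2, 0), (3, 0)]
Unfold 3 (reflect across v@1): 8 holes -> [(0, 0), (0, 1), (1, 0), (1, 1), (2, 0), (2, 1), (3, 0), (3, 1)]
Unfold 4 (reflect across v@2): 16 holes -> [(0, 0), (0, 1), (0, 2), (0, 3), (1, 0), (1, 1), (1, 2), (1, 3), (2, 0), (2, 1), (2, 2), (2, 3), (3, 0), (3, 1), (3, 2), (3, 3)]
Unfold 5 (reflect across v@4): 32 holes -> [(0, 0), (0, 1), (0, 2), (0, 3), (0, 4), (0, 5), (0, 6), (0, 7), (1, 0), (1, 1), (1, 2), (1, 3), (1, 4), (1, 5), (1, 6), (1, 7), (2, 0), (2, 1), (2, 2), (2, 3), (2, 4), (2, 5), (2, 6), (2, 7), (3, 0), (3, 1), (3, 2), (3, 3), (3, 4), (3, 5), (3, 6), (3, 7)]
Holes: [(0, 0), (0, 1), (0, 2), (0, 3), (0, 4), (0, 5), (0, 6), (0, 7), (1, 0), (1, 1), (1, 2), (1, 3), (1, 4), (1, 5), (1, 6), (1, 7), (2, 0), (2, 1), (2, 2), (2, 3), (2, 4), (2, 5), (2, 6), (2, 7), (3, 0), (3, 1), (3, 2), (3, 3), (3, 4), (3, 5), (3, 6), (3, 7)]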